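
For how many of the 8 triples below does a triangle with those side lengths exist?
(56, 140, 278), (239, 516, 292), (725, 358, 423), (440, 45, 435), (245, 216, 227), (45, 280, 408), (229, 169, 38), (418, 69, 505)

(56,140,278): 56+140 ≤ 278 → not valid
(239,292,516): 239+292 > 516 → valid
(358,423,725): 358+423 > 725 → valid
(45,435,440): 45+435 > 440 → valid
(216,227,245): 216+227 > 245 → valid
(45,280,408): 45+280 ≤ 408 → not valid
(38,169,229): 38+169 ≤ 229 → not valid
(69,418,505): 69+418 ≤ 505 → not valid
4 of the 8 triples form a triangle.

4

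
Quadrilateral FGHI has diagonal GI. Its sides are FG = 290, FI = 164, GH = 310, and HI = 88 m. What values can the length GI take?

From triangle FGI: |290 − 164| < GI < 290 + 164, i.e. 126 < GI < 454.
From triangle HGI: 222 < GI < 398.
Both must hold, so GI lies in the intersection.

222 < GI < 398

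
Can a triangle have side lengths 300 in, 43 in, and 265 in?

The longest side is 300, and the other two sum to 308.
Since 308 > 300, the triangle inequality holds.

Yes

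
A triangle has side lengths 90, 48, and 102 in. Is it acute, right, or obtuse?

Compare the square of the longest side to the sum of squares of the other two: 48² + 90² = 10404 = 102².

right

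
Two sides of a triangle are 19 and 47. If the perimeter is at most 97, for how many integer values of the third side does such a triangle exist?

Triangle inequality: 28 < x < 66. Perimeter ≤ 97 gives x ≤ 97 − 19 − 47 = 31.
So 28 < x ≤ 31; integers 29 through 31: 3 values.

3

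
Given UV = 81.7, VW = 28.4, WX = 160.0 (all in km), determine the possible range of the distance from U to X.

49.9 ≤ UX ≤ 270.1 km

The maximum is all hops collinear in one direction: 81.7 + 28.4 + 160.0 = 270.1.
The longest hop is 160.0; the others sum to 110.1. Folding the others back against it leaves at least 160.0 − 110.1 = 49.9.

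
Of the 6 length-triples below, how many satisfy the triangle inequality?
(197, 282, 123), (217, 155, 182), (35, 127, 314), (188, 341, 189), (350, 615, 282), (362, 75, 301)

(123,197,282): 123+197 > 282 → valid
(155,182,217): 155+182 > 217 → valid
(35,127,314): 35+127 ≤ 314 → not valid
(188,189,341): 188+189 > 341 → valid
(282,350,615): 282+350 > 615 → valid
(75,301,362): 75+301 > 362 → valid
5 of the 6 triples form a triangle.

5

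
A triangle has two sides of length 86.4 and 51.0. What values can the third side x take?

35.4 < x < 137.4

By the triangle inequality, x must be less than 86.4 + 51.0 = 137.4 and greater than |86.4 − 51.0| = 35.4.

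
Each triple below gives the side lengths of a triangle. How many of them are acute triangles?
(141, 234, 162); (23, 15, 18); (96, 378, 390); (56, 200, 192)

(141,234,162): 141²+162² = 46125 < 54756 = 234² → obtuse
(23,15,18): 15²+18² = 549 > 529 = 23² → acute
(96,378,390): 96²+378² = 152100 = 390² → right
(56,200,192): 56²+192² = 40000 = 200² → right
1 of the 4 is acute.

1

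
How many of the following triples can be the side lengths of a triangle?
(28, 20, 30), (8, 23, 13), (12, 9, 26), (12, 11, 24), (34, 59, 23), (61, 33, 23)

(20,28,30): 20+28 > 30 → valid
(8,13,23): 8+13 ≤ 23 → not valid
(9,12,26): 9+12 ≤ 26 → not valid
(11,12,24): 11+12 ≤ 24 → not valid
(23,34,59): 23+34 ≤ 59 → not valid
(23,33,61): 23+33 ≤ 61 → not valid
1 of the 6 triples forms a triangle.

1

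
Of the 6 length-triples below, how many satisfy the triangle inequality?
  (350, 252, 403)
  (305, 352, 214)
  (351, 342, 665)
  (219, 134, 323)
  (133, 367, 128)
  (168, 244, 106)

5

(252,350,403): 252+350 > 403 → valid
(214,305,352): 214+305 > 352 → valid
(342,351,665): 342+351 > 665 → valid
(134,219,323): 134+219 > 323 → valid
(128,133,367): 128+133 ≤ 367 → not valid
(106,168,244): 106+168 > 244 → valid
5 of the 6 triples form a triangle.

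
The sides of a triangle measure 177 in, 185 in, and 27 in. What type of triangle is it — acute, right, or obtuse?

Compare the square of the longest side to the sum of squares of the other two: 27² + 177² = 32058 < 34225 = 185².

obtuse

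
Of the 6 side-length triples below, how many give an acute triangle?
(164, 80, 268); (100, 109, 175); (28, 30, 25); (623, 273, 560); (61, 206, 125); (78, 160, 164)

2

(164,80,268): 80+164 ≤ 268, not a triangle
(100,109,175): 100²+109² = 21881 < 30625 = 175² → obtuse
(28,30,25): 25²+28² = 1409 > 900 = 30² → acute
(623,273,560): 273²+560² = 388129 = 623² → right
(61,206,125): 61+125 ≤ 206, not a triangle
(78,160,164): 78²+160² = 31684 > 26896 = 164² → acute
2 of the 6 are acute.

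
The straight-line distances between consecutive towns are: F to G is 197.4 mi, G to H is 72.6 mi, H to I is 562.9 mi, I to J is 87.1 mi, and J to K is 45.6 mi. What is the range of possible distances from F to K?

The maximum is all hops collinear in one direction: 197.4 + 72.6 + 562.9 + 87.1 + 45.6 = 965.6.
The longest hop is 562.9; the others sum to 402.7. Folding the others back against it leaves at least 562.9 − 402.7 = 160.2.

160.2 ≤ FK ≤ 965.6 mi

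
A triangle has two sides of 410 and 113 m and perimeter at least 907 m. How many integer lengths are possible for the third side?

Triangle inequality: 297 < x < 523. Perimeter ≥ 907 gives x ≥ 907 − 410 − 113 = 384.
So 384 ≤ x < 523; integers 384 through 522: 139 values.

139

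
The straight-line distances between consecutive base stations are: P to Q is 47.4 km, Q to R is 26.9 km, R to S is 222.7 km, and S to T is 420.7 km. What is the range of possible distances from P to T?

123.7 ≤ PT ≤ 717.7 km

The maximum is all hops collinear in one direction: 47.4 + 26.9 + 222.7 + 420.7 = 717.7.
The longest hop is 420.7; the others sum to 297.0. Folding the others back against it leaves at least 420.7 − 297.0 = 123.7.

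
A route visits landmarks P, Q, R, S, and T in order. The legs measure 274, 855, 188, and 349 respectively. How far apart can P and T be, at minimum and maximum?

The maximum is all hops collinear in one direction: 274 + 855 + 188 + 349 = 1666.
The longest hop is 855; the others sum to 811. Folding the others back against it leaves at least 855 − 811 = 44.

44 ≤ PT ≤ 1666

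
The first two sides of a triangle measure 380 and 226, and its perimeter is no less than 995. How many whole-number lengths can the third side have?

Triangle inequality: 154 < x < 606. Perimeter ≥ 995 gives x ≥ 995 − 380 − 226 = 389.
So 389 ≤ x < 606; integers 389 through 605: 217 values.

217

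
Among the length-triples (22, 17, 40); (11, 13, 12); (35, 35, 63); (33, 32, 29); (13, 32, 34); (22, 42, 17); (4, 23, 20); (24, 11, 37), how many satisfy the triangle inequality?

5

(17,22,40): 17+22 ≤ 40 → not valid
(11,12,13): 11+12 > 13 → valid
(35,35,63): 35+35 > 63 → valid
(29,32,33): 29+32 > 33 → valid
(13,32,34): 13+32 > 34 → valid
(17,22,42): 17+22 ≤ 42 → not valid
(4,20,23): 4+20 > 23 → valid
(11,24,37): 11+24 ≤ 37 → not valid
5 of the 8 triples form a triangle.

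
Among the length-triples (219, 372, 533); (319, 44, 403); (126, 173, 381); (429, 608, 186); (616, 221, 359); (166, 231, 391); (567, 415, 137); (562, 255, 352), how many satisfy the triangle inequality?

(219,372,533): 219+372 > 533 → valid
(44,319,403): 44+319 ≤ 403 → not valid
(126,173,381): 126+173 ≤ 381 → not valid
(186,429,608): 186+429 > 608 → valid
(221,359,616): 221+359 ≤ 616 → not valid
(166,231,391): 166+231 > 391 → valid
(137,415,567): 137+415 ≤ 567 → not valid
(255,352,562): 255+352 > 562 → valid
4 of the 8 triples form a triangle.

4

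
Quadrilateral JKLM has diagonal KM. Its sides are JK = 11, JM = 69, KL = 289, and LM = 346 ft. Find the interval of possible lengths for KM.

58 < KM < 80

From triangle JKM: |11 − 69| < KM < 11 + 69, i.e. 58 < KM < 80.
From triangle LKM: 57 < KM < 635.
Both must hold, so KM lies in the intersection.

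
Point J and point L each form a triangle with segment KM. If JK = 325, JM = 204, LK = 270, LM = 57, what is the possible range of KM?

From triangle JKM: |325 − 204| < KM < 325 + 204, i.e. 121 < KM < 529.
From triangle LKM: 213 < KM < 327.
Both must hold, so KM lies in the intersection.

213 < KM < 327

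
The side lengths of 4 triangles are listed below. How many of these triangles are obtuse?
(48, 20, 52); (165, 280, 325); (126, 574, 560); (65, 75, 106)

(48,20,52): 20²+48² = 2704 = 52² → right
(165,280,325): 165²+280² = 105625 = 325² → right
(126,574,560): 126²+560² = 329476 = 574² → right
(65,75,106): 65²+75² = 9850 < 11236 = 106² → obtuse
1 of the 4 is obtuse.

1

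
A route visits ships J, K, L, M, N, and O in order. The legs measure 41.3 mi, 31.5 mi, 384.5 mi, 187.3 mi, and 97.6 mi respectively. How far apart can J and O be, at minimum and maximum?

26.8 ≤ JO ≤ 742.2 mi

The maximum is all hops collinear in one direction: 41.3 + 31.5 + 384.5 + 187.3 + 97.6 = 742.2.
The longest hop is 384.5; the others sum to 357.7. Folding the others back against it leaves at least 384.5 − 357.7 = 26.8.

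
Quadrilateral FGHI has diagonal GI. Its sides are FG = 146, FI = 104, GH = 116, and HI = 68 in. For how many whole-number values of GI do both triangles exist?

135

From triangle FGI: 42 < GI < 250.
From triangle HGI: 48 < GI < 184.
Intersection: 48 < GI < 184, so integers 49 through 183: 135 values.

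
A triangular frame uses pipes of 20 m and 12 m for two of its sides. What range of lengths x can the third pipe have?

By the triangle inequality, x must be less than 20 + 12 = 32 and greater than |20 − 12| = 8.

8 < x < 32 (m)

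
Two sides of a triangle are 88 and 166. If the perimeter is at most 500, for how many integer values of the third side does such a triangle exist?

Triangle inequality: 78 < x < 254. Perimeter ≤ 500 gives x ≤ 500 − 88 − 166 = 246.
So 78 < x ≤ 246; integers 79 through 246: 168 values.

168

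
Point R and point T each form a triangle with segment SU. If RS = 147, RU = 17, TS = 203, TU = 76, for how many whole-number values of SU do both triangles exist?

33

From triangle RSU: 130 < SU < 164.
From triangle TSU: 127 < SU < 279.
Intersection: 130 < SU < 164, so integers 131 through 163: 33 values.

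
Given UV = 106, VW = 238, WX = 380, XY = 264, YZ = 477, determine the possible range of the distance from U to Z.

The maximum is all hops collinear in one direction: 106 + 238 + 380 + 264 + 477 = 1465.
The longest hop is 477; the others sum to 988. Since 477 ≤ 988, the path can fold back on itself completely, so the minimum distance is 0.

0 ≤ UZ ≤ 1465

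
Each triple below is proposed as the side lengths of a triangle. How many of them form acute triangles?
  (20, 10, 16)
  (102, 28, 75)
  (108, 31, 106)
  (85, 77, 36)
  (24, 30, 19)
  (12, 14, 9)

3

(20,10,16): 10²+16² = 356 < 400 = 20² → obtuse
(102,28,75): 28²+75² = 6409 < 10404 = 102² → obtuse
(108,31,106): 31²+106² = 12197 > 11664 = 108² → acute
(85,77,36): 36²+77² = 7225 = 85² → right
(24,30,19): 19²+24² = 937 > 900 = 30² → acute
(12,14,9): 9²+12² = 225 > 196 = 14² → acute
3 of the 6 are acute.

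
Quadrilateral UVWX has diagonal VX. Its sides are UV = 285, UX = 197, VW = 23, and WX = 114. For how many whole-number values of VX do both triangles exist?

From triangle UVX: 88 < VX < 482.
From triangle WVX: 91 < VX < 137.
Intersection: 91 < VX < 137, so integers 92 through 136: 45 values.

45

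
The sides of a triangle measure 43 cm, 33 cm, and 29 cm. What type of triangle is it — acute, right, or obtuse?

Compare the square of the longest side to the sum of squares of the other two: 29² + 33² = 1930 > 1849 = 43².

acute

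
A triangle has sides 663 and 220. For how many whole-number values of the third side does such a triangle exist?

439

The third side lies in the open interval (443, 883).
Integers from 444 to 882 inclusive: 882 − 444 + 1 = 439.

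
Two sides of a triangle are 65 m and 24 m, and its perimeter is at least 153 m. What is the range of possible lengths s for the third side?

Triangle inequality alone gives 41 < s < 89.
The perimeter condition gives s ≥ 153 − 65 − 24 = 64.
Intersecting the two: 64 ≤ s < 89.

64 ≤ s < 89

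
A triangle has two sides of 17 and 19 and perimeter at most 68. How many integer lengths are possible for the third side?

Triangle inequality: 2 < x < 36. Perimeter ≤ 68 gives x ≤ 68 − 17 − 19 = 32.
So 2 < x ≤ 32; integers 3 through 32: 30 values.

30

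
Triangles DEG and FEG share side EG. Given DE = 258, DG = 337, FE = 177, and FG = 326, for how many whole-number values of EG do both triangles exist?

353

From triangle DEG: 79 < EG < 595.
From triangle FEG: 149 < EG < 503.
Intersection: 149 < EG < 503, so integers 150 through 502: 353 values.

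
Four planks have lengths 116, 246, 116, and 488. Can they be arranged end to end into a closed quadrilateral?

For a quadrilateral, each side must be shorter than the sum of the others.
Here the longest side is 488, but the remaining 3 sides sum to only 478.

No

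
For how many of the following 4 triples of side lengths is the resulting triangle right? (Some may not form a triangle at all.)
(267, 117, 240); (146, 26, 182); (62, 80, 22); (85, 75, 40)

(267,117,240): 117²+240² = 71289 = 267² → right
(146,26,182): 26+146 ≤ 182, not a triangle
(62,80,22): 22²+62² = 4328 < 6400 = 80² → obtuse
(85,75,40): 40²+75² = 7225 = 85² → right
2 of the 4 are right.

2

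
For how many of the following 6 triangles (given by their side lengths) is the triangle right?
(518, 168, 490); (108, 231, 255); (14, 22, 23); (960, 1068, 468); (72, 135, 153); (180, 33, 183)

(518,168,490): 168²+490² = 268324 = 518² → right
(108,231,255): 108²+231² = 65025 = 255² → right
(14,22,23): 14²+22² = 680 > 529 = 23² → acute
(960,1068,468): 468²+960² = 1140624 = 1068² → right
(72,135,153): 72²+135² = 23409 = 153² → right
(180,33,183): 33²+180² = 33489 = 183² → right
5 of the 6 are right.

5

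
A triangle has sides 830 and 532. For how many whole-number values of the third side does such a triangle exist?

1063

The third side lies in the open interval (298, 1362).
Integers from 299 to 1361 inclusive: 1361 − 299 + 1 = 1063.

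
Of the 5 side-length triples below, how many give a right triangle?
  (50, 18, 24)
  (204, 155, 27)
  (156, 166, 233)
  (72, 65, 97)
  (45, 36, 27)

(50,18,24): 18+24 ≤ 50, not a triangle
(204,155,27): 27+155 ≤ 204, not a triangle
(156,166,233): 156²+166² = 51892 < 54289 = 233² → obtuse
(72,65,97): 65²+72² = 9409 = 97² → right
(45,36,27): 27²+36² = 2025 = 45² → right
2 of the 5 are right.

2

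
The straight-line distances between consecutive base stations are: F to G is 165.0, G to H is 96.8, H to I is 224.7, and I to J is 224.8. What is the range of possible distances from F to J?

The maximum is all hops collinear in one direction: 165.0 + 96.8 + 224.7 + 224.8 = 711.3.
The longest hop is 224.8; the others sum to 486.5. Since 224.8 ≤ 486.5, the path can fold back on itself completely, so the minimum distance is 0.

0 ≤ FJ ≤ 711.3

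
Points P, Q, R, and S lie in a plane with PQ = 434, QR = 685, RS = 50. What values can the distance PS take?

201 ≤ PS ≤ 1169

The maximum is all hops collinear in one direction: 434 + 685 + 50 = 1169.
The longest hop is 685; the others sum to 484. Folding the others back against it leaves at least 685 − 484 = 201.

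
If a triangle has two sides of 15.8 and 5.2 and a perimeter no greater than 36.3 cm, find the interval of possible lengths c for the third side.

10.6 < c ≤ 15.3

Triangle inequality alone gives 10.6 < c < 21.0.
The perimeter condition gives c ≤ 36.3 − 15.8 − 5.2 = 15.3.
Intersecting the two: 10.6 < c ≤ 15.3.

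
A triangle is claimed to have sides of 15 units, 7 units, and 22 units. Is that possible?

No

The two shorter sides sum to 22, exactly equal to the longest side 22.
That gives only a degenerate (flat) triangle — the inequality must be strict.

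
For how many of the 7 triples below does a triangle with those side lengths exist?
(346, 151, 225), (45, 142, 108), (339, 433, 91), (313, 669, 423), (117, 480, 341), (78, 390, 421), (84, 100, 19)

(151,225,346): 151+225 > 346 → valid
(45,108,142): 45+108 > 142 → valid
(91,339,433): 91+339 ≤ 433 → not valid
(313,423,669): 313+423 > 669 → valid
(117,341,480): 117+341 ≤ 480 → not valid
(78,390,421): 78+390 > 421 → valid
(19,84,100): 19+84 > 100 → valid
5 of the 7 triples form a triangle.

5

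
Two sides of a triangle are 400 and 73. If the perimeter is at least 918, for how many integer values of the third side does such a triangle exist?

28

Triangle inequality: 327 < x < 473. Perimeter ≥ 918 gives x ≥ 918 − 400 − 73 = 445.
So 445 ≤ x < 473; integers 445 through 472: 28 values.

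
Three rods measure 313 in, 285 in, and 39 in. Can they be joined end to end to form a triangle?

Yes

The longest side is 313, and the other two sum to 324.
Since 324 > 313, the triangle inequality holds.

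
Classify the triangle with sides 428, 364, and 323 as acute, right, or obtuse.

acute

Compare the square of the longest side to the sum of squares of the other two: 323² + 364² = 236825 > 183184 = 428².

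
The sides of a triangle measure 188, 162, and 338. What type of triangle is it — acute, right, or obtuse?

Compare the square of the longest side to the sum of squares of the other two: 162² + 188² = 61588 < 114244 = 338².

obtuse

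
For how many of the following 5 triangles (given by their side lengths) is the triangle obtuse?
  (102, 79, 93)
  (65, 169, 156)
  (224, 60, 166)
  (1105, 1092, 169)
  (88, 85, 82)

(102,79,93): 79²+93² = 14890 > 10404 = 102² → acute
(65,169,156): 65²+156² = 28561 = 169² → right
(224,60,166): 60²+166² = 31156 < 50176 = 224² → obtuse
(1105,1092,169): 169²+1092² = 1221025 = 1105² → right
(88,85,82): 82²+85² = 13949 > 7744 = 88² → acute
1 of the 5 is obtuse.

1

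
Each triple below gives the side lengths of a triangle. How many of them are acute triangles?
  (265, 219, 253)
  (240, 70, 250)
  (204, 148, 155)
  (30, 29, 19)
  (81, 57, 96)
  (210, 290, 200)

(265,219,253): 219²+253² = 111970 > 70225 = 265² → acute
(240,70,250): 70²+240² = 62500 = 250² → right
(204,148,155): 148²+155² = 45929 > 41616 = 204² → acute
(30,29,19): 19²+29² = 1202 > 900 = 30² → acute
(81,57,96): 57²+81² = 9810 > 9216 = 96² → acute
(210,290,200): 200²+210² = 84100 = 290² → right
4 of the 6 are acute.

4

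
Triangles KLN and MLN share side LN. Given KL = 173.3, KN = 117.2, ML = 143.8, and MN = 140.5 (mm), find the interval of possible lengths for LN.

From triangle KLN: |173.3 − 117.2| < LN < 173.3 + 117.2, i.e. 56.1 < LN < 290.5.
From triangle MLN: 3.3 < LN < 284.3.
Both must hold, so LN lies in the intersection.

56.1 < LN < 284.3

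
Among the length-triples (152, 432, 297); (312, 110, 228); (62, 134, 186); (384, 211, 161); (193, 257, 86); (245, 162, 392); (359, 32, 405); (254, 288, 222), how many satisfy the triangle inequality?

6

(152,297,432): 152+297 > 432 → valid
(110,228,312): 110+228 > 312 → valid
(62,134,186): 62+134 > 186 → valid
(161,211,384): 161+211 ≤ 384 → not valid
(86,193,257): 86+193 > 257 → valid
(162,245,392): 162+245 > 392 → valid
(32,359,405): 32+359 ≤ 405 → not valid
(222,254,288): 222+254 > 288 → valid
6 of the 8 triples form a triangle.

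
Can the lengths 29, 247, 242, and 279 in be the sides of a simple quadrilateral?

A quadrilateral exists iff every side is shorter than the sum of the others — equivalently, the longest side is less than the sum of the rest.
Longest side 279 < 518 (sum of the remaining 3), so yes.

Yes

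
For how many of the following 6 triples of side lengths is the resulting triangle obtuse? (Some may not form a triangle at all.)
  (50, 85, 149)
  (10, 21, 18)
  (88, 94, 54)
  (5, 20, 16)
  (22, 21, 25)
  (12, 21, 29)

(50,85,149): 50+85 ≤ 149, not a triangle
(10,21,18): 10²+18² = 424 < 441 = 21² → obtuse
(88,94,54): 54²+88² = 10660 > 8836 = 94² → acute
(5,20,16): 5²+16² = 281 < 400 = 20² → obtuse
(22,21,25): 21²+22² = 925 > 625 = 25² → acute
(12,21,29): 12²+21² = 585 < 841 = 29² → obtuse
3 of the 6 are obtuse.

3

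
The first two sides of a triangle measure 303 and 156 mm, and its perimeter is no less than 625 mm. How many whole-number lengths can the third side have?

Triangle inequality: 147 < x < 459. Perimeter ≥ 625 gives x ≥ 625 − 303 − 156 = 166.
So 166 ≤ x < 459; integers 166 through 458: 293 values.

293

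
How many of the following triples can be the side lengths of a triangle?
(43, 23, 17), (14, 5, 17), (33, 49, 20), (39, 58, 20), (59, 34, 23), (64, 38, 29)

4

(17,23,43): 17+23 ≤ 43 → not valid
(5,14,17): 5+14 > 17 → valid
(20,33,49): 20+33 > 49 → valid
(20,39,58): 20+39 > 58 → valid
(23,34,59): 23+34 ≤ 59 → not valid
(29,38,64): 29+38 > 64 → valid
4 of the 6 triples form a triangle.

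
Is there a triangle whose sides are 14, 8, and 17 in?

Yes

The longest side is 17, and the other two sum to 22.
Since 22 > 17, the triangle inequality holds.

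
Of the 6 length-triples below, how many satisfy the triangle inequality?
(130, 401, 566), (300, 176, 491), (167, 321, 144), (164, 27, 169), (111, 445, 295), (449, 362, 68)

(130,401,566): 130+401 ≤ 566 → not valid
(176,300,491): 176+300 ≤ 491 → not valid
(144,167,321): 144+167 ≤ 321 → not valid
(27,164,169): 27+164 > 169 → valid
(111,295,445): 111+295 ≤ 445 → not valid
(68,362,449): 68+362 ≤ 449 → not valid
1 of the 6 triples forms a triangle.

1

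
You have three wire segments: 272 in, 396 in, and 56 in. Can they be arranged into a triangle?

No

The longest side is 396, but the other two sum to only 328.
328 < 396, so the triangle inequality fails.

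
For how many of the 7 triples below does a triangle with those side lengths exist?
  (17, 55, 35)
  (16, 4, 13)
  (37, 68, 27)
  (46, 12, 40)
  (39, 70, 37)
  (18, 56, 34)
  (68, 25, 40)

3

(17,35,55): 17+35 ≤ 55 → not valid
(4,13,16): 4+13 > 16 → valid
(27,37,68): 27+37 ≤ 68 → not valid
(12,40,46): 12+40 > 46 → valid
(37,39,70): 37+39 > 70 → valid
(18,34,56): 18+34 ≤ 56 → not valid
(25,40,68): 25+40 ≤ 68 → not valid
3 of the 7 triples form a triangle.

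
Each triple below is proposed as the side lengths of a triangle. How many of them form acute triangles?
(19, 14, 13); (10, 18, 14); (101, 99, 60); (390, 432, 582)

(19,14,13): 13²+14² = 365 > 361 = 19² → acute
(10,18,14): 10²+14² = 296 < 324 = 18² → obtuse
(101,99,60): 60²+99² = 13401 > 10201 = 101² → acute
(390,432,582): 390²+432² = 338724 = 582² → right
2 of the 4 are acute.

2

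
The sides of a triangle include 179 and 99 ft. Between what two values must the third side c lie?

80 < c < 278

By the triangle inequality, c must be less than 179 + 99 = 278 and greater than |179 − 99| = 80.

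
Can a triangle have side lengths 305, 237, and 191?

Yes

The longest side is 305, and the other two sum to 428.
Since 428 > 305, the triangle inequality holds.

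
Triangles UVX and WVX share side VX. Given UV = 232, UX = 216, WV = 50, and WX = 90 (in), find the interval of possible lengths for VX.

40 < VX < 140

From triangle UVX: |232 − 216| < VX < 232 + 216, i.e. 16 < VX < 448.
From triangle WVX: 40 < VX < 140.
Both must hold, so VX lies in the intersection.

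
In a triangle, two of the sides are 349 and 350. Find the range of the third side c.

By the triangle inequality, c must be less than 349 + 350 = 699 and greater than |349 − 350| = 1.

1 < c < 699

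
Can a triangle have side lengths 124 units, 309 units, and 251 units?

Yes

The longest side is 309, and the other two sum to 375.
Since 375 > 309, the triangle inequality holds.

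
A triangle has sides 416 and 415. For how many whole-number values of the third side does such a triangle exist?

829

The third side lies in the open interval (1, 831).
Integers from 2 to 830 inclusive: 830 − 2 + 1 = 829.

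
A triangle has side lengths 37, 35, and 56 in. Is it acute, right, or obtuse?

obtuse

Compare the square of the longest side to the sum of squares of the other two: 35² + 37² = 2594 < 3136 = 56².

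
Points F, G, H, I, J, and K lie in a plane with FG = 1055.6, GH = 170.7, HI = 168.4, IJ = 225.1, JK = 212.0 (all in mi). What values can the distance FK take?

The maximum is all hops collinear in one direction: 1055.6 + 170.7 + 168.4 + 225.1 + 212.0 = 1831.8.
The longest hop is 1055.6; the others sum to 776.2. Folding the others back against it leaves at least 1055.6 − 776.2 = 279.4.

279.4 ≤ FK ≤ 1831.8 mi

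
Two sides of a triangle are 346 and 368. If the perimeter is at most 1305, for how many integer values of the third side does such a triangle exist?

569

Triangle inequality: 22 < x < 714. Perimeter ≤ 1305 gives x ≤ 1305 − 346 − 368 = 591.
So 22 < x ≤ 591; integers 23 through 591: 569 values.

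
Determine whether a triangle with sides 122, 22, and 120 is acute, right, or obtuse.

right

Compare the square of the longest side to the sum of squares of the other two: 22² + 120² = 14884 = 122².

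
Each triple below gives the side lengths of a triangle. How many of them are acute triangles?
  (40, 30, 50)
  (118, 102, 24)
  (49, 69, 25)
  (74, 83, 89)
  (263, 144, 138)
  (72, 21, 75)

(40,30,50): 30²+40² = 2500 = 50² → right
(118,102,24): 24²+102² = 10980 < 13924 = 118² → obtuse
(49,69,25): 25²+49² = 3026 < 4761 = 69² → obtuse
(74,83,89): 74²+83² = 12365 > 7921 = 89² → acute
(263,144,138): 138²+144² = 39780 < 69169 = 263² → obtuse
(72,21,75): 21²+72² = 5625 = 75² → right
1 of the 6 is acute.

1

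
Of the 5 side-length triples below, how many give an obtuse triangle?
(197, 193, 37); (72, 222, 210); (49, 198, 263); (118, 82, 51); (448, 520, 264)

2

(197,193,37): 37²+193² = 38618 < 38809 = 197² → obtuse
(72,222,210): 72²+210² = 49284 = 222² → right
(49,198,263): 49+198 ≤ 263, not a triangle
(118,82,51): 51²+82² = 9325 < 13924 = 118² → obtuse
(448,520,264): 264²+448² = 270400 = 520² → right
2 of the 5 are obtuse.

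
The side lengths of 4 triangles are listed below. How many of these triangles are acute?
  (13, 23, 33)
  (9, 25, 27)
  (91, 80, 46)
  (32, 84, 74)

1

(13,23,33): 13²+23² = 698 < 1089 = 33² → obtuse
(9,25,27): 9²+25² = 706 < 729 = 27² → obtuse
(91,80,46): 46²+80² = 8516 > 8281 = 91² → acute
(32,84,74): 32²+74² = 6500 < 7056 = 84² → obtuse
1 of the 4 is acute.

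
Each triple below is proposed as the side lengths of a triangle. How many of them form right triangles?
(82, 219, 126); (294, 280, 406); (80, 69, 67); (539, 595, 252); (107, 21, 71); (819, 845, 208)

3

(82,219,126): 82+126 ≤ 219, not a triangle
(294,280,406): 280²+294² = 164836 = 406² → right
(80,69,67): 67²+69² = 9250 > 6400 = 80² → acute
(539,595,252): 252²+539² = 354025 = 595² → right
(107,21,71): 21+71 ≤ 107, not a triangle
(819,845,208): 208²+819² = 714025 = 845² → right
3 of the 6 are right.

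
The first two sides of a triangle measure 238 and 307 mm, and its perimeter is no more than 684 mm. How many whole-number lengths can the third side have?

Triangle inequality: 69 < x < 545. Perimeter ≤ 684 gives x ≤ 684 − 238 − 307 = 139.
So 69 < x ≤ 139; integers 70 through 139: 70 values.

70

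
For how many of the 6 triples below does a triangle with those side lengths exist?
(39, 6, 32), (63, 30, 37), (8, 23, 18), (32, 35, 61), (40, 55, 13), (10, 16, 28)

3

(6,32,39): 6+32 ≤ 39 → not valid
(30,37,63): 30+37 > 63 → valid
(8,18,23): 8+18 > 23 → valid
(32,35,61): 32+35 > 61 → valid
(13,40,55): 13+40 ≤ 55 → not valid
(10,16,28): 10+16 ≤ 28 → not valid
3 of the 6 triples form a triangle.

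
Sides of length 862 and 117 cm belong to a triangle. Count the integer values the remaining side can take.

233

The third side lies in the open interval (745, 979).
Integers from 746 to 978 inclusive: 978 − 746 + 1 = 233.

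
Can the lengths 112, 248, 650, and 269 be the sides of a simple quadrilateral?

No

For a quadrilateral, each side must be shorter than the sum of the others.
Here the longest side is 650, but the remaining 3 sides sum to only 629.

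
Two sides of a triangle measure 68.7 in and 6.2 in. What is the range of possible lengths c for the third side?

By the triangle inequality, c must be less than 68.7 + 6.2 = 74.9 and greater than |68.7 − 6.2| = 62.5.

62.5 < c < 74.9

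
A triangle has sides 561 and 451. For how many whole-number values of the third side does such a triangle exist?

901

The third side lies in the open interval (110, 1012).
Integers from 111 to 1011 inclusive: 1011 − 111 + 1 = 901.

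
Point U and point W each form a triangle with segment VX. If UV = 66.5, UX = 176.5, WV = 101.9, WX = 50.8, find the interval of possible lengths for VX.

From triangle UVX: |66.5 − 176.5| < VX < 66.5 + 176.5, i.e. 110.0 < VX < 243.0.
From triangle WVX: 51.1 < VX < 152.7.
Both must hold, so VX lies in the intersection.

110.0 < VX < 152.7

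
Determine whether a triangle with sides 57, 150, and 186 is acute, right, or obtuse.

obtuse

Compare the square of the longest side to the sum of squares of the other two: 57² + 150² = 25749 < 34596 = 186².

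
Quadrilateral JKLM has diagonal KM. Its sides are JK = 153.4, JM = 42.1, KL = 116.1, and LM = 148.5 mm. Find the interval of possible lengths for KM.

111.3 < KM < 195.5

From triangle JKM: |153.4 − 42.1| < KM < 153.4 + 42.1, i.e. 111.3 < KM < 195.5.
From triangle LKM: 32.4 < KM < 264.6.
Both must hold, so KM lies in the intersection.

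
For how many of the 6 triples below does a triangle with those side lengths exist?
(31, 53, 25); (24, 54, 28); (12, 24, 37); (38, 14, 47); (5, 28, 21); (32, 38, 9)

(25,31,53): 25+31 > 53 → valid
(24,28,54): 24+28 ≤ 54 → not valid
(12,24,37): 12+24 ≤ 37 → not valid
(14,38,47): 14+38 > 47 → valid
(5,21,28): 5+21 ≤ 28 → not valid
(9,32,38): 9+32 > 38 → valid
3 of the 6 triples form a triangle.

3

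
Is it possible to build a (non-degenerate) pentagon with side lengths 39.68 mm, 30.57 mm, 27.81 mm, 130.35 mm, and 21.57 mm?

For a pentagon, each side must be shorter than the sum of the others.
Here the longest side is 130.35, but the remaining 4 sides sum to only 119.63.

No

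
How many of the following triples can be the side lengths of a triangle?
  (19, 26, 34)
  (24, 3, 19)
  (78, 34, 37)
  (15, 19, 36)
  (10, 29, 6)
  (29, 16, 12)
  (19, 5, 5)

1

(19,26,34): 19+26 > 34 → valid
(3,19,24): 3+19 ≤ 24 → not valid
(34,37,78): 34+37 ≤ 78 → not valid
(15,19,36): 15+19 ≤ 36 → not valid
(6,10,29): 6+10 ≤ 29 → not valid
(12,16,29): 12+16 ≤ 29 → not valid
(5,5,19): 5+5 ≤ 19 → not valid
1 of the 7 triples forms a triangle.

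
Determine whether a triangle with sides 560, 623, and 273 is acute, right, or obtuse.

Compare the square of the longest side to the sum of squares of the other two: 273² + 560² = 388129 = 623².

right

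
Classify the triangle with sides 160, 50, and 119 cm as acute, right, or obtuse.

Compare the square of the longest side to the sum of squares of the other two: 50² + 119² = 16661 < 25600 = 160².

obtuse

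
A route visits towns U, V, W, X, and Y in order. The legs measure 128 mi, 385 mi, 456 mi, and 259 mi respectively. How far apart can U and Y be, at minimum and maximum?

0 ≤ UY ≤ 1228 mi

The maximum is all hops collinear in one direction: 128 + 385 + 456 + 259 = 1228.
The longest hop is 456; the others sum to 772. Since 456 ≤ 772, the path can fold back on itself completely, so the minimum distance is 0.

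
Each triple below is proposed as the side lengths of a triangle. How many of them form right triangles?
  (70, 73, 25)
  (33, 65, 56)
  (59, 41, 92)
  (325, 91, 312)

2

(70,73,25): 25²+70² = 5525 > 5329 = 73² → acute
(33,65,56): 33²+56² = 4225 = 65² → right
(59,41,92): 41²+59² = 5162 < 8464 = 92² → obtuse
(325,91,312): 91²+312² = 105625 = 325² → right
2 of the 4 are right.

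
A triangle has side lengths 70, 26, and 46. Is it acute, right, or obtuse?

Compare the square of the longest side to the sum of squares of the other two: 26² + 46² = 2792 < 4900 = 70².

obtuse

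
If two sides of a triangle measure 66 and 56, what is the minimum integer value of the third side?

11

The third side must be strictly greater than |66 − 56| = 10.
The smallest integer above 10 is 11.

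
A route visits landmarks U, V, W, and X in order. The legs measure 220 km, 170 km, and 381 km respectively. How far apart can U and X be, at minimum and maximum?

0 ≤ UX ≤ 771 km

The maximum is all hops collinear in one direction: 220 + 170 + 381 = 771.
The longest hop is 381; the others sum to 390. Since 381 ≤ 390, the path can fold back on itself completely, so the minimum distance is 0.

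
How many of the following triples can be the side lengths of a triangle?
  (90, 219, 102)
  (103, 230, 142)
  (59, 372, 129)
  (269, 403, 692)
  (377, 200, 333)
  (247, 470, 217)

(90,102,219): 90+102 ≤ 219 → not valid
(103,142,230): 103+142 > 230 → valid
(59,129,372): 59+129 ≤ 372 → not valid
(269,403,692): 269+403 ≤ 692 → not valid
(200,333,377): 200+333 > 377 → valid
(217,247,470): 217+247 ≤ 470 → not valid
2 of the 6 triples form a triangle.

2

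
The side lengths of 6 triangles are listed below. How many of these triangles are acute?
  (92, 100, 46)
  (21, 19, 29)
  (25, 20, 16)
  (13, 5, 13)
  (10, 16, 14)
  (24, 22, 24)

5

(92,100,46): 46²+92² = 10580 > 10000 = 100² → acute
(21,19,29): 19²+21² = 802 < 841 = 29² → obtuse
(25,20,16): 16²+20² = 656 > 625 = 25² → acute
(13,5,13): 5²+13² = 194 > 169 = 13² → acute
(10,16,14): 10²+14² = 296 > 256 = 16² → acute
(24,22,24): 22²+24² = 1060 > 576 = 24² → acute
5 of the 6 are acute.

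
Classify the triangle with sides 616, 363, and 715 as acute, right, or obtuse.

Compare the square of the longest side to the sum of squares of the other two: 363² + 616² = 511225 = 715².

right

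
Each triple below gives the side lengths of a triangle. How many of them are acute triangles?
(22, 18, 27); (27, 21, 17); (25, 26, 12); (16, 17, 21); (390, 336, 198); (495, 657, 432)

(22,18,27): 18²+22² = 808 > 729 = 27² → acute
(27,21,17): 17²+21² = 730 > 729 = 27² → acute
(25,26,12): 12²+25² = 769 > 676 = 26² → acute
(16,17,21): 16²+17² = 545 > 441 = 21² → acute
(390,336,198): 198²+336² = 152100 = 390² → right
(495,657,432): 432²+495² = 431649 = 657² → right
4 of the 6 are acute.

4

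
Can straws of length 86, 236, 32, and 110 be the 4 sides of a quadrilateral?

No

For a quadrilateral, each side must be shorter than the sum of the others.
Here the longest side is 236, but the remaining 3 sides sum to only 228.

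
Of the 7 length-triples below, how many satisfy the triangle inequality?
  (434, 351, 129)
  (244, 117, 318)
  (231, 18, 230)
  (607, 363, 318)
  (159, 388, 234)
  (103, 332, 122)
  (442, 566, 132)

(129,351,434): 129+351 > 434 → valid
(117,244,318): 117+244 > 318 → valid
(18,230,231): 18+230 > 231 → valid
(318,363,607): 318+363 > 607 → valid
(159,234,388): 159+234 > 388 → valid
(103,122,332): 103+122 ≤ 332 → not valid
(132,442,566): 132+442 > 566 → valid
6 of the 7 triples form a triangle.

6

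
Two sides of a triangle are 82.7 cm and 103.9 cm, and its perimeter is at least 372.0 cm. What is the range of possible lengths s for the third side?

185.4 ≤ s < 186.6 cm

Triangle inequality alone gives 21.2 < s < 186.6.
The perimeter condition gives s ≥ 372.0 − 82.7 − 103.9 = 185.4.
Intersecting the two: 185.4 ≤ s < 186.6.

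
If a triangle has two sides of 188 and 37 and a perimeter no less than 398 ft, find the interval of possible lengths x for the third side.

Triangle inequality alone gives 151 < x < 225.
The perimeter condition gives x ≥ 398 − 188 − 37 = 173.
Intersecting the two: 173 ≤ x < 225.

173 ≤ x < 225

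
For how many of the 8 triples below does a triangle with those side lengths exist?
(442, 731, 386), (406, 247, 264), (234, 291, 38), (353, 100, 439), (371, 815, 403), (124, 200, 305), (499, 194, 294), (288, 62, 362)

(386,442,731): 386+442 > 731 → valid
(247,264,406): 247+264 > 406 → valid
(38,234,291): 38+234 ≤ 291 → not valid
(100,353,439): 100+353 > 439 → valid
(371,403,815): 371+403 ≤ 815 → not valid
(124,200,305): 124+200 > 305 → valid
(194,294,499): 194+294 ≤ 499 → not valid
(62,288,362): 62+288 ≤ 362 → not valid
4 of the 8 triples form a triangle.

4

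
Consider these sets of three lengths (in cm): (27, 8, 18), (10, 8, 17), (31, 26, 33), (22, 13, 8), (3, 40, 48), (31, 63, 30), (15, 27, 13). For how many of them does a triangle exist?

(8,18,27): 8+18 ≤ 27 → not valid
(8,10,17): 8+10 > 17 → valid
(26,31,33): 26+31 > 33 → valid
(8,13,22): 8+13 ≤ 22 → not valid
(3,40,48): 3+40 ≤ 48 → not valid
(30,31,63): 30+31 ≤ 63 → not valid
(13,15,27): 13+15 > 27 → valid
3 of the 7 triples form a triangle.

3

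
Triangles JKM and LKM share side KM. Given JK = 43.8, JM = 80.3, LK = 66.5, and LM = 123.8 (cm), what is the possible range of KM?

57.3 < KM < 124.1

From triangle JKM: |43.8 − 80.3| < KM < 43.8 + 80.3, i.e. 36.5 < KM < 124.1.
From triangle LKM: 57.3 < KM < 190.3.
Both must hold, so KM lies in the intersection.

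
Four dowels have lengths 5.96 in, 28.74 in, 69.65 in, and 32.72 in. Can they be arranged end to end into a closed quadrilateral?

For a quadrilateral, each side must be shorter than the sum of the others.
Here the longest side is 69.65, but the remaining 3 sides sum to only 67.42.

No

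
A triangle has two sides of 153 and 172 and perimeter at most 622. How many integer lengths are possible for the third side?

278

Triangle inequality: 19 < x < 325. Perimeter ≤ 622 gives x ≤ 622 − 153 − 172 = 297.
So 19 < x ≤ 297; integers 20 through 297: 278 values.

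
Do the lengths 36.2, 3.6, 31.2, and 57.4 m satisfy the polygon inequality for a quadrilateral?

A quadrilateral exists iff every side is shorter than the sum of the others — equivalently, the longest side is less than the sum of the rest.
Longest side 57.4 < 71.0 (sum of the remaining 3), so yes.

Yes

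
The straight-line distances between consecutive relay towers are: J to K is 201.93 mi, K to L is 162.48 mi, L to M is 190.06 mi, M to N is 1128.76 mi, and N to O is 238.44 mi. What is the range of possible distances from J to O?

335.85 ≤ JO ≤ 1921.67 mi

The maximum is all hops collinear in one direction: 201.93 + 162.48 + 190.06 + 1128.76 + 238.44 = 1921.67.
The longest hop is 1128.76; the others sum to 792.91. Folding the others back against it leaves at least 1128.76 − 792.91 = 335.85.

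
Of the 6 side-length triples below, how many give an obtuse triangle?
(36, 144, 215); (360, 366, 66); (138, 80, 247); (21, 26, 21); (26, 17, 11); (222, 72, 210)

1

(36,144,215): 36+144 ≤ 215, not a triangle
(360,366,66): 66²+360² = 133956 = 366² → right
(138,80,247): 80+138 ≤ 247, not a triangle
(21,26,21): 21²+21² = 882 > 676 = 26² → acute
(26,17,11): 11²+17² = 410 < 676 = 26² → obtuse
(222,72,210): 72²+210² = 49284 = 222² → right
1 of the 6 is obtuse.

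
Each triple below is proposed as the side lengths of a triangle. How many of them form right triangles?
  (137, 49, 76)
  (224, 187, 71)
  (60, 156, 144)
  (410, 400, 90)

(137,49,76): 49+76 ≤ 137, not a triangle
(224,187,71): 71²+187² = 40010 < 50176 = 224² → obtuse
(60,156,144): 60²+144² = 24336 = 156² → right
(410,400,90): 90²+400² = 168100 = 410² → right
2 of the 4 are right.

2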